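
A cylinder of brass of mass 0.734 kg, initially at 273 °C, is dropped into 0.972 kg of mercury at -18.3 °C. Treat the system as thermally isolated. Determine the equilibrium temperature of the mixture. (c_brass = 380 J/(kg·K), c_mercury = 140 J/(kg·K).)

T_f ≈ 177.5 °C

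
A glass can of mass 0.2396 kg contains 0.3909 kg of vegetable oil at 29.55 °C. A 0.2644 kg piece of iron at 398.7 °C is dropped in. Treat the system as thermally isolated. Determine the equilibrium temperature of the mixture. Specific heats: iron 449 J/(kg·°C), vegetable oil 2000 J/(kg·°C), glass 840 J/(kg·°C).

T_f ≈ 69.3 °C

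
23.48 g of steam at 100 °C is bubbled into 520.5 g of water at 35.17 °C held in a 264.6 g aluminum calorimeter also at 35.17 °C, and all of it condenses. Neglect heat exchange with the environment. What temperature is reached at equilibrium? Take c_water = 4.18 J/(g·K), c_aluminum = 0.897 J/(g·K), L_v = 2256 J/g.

T_f ≈ 58.8 °C

Energy conservation, ΣQ = 0:
latent heat released on condensation: 23.48·2256 = 52971
  condensate cools 100→T: 23.48·4.18·(T − 100) = 98.15(T − 100)
  original water: 2175.7(T − 35.17)
  cup: 237.35(T − 35.17)
2511.2 T = 52971 + 9814.6 + 84866 = 147652
T ≈ 58.80 °C — below 100 °C, confirming all the steam condensed.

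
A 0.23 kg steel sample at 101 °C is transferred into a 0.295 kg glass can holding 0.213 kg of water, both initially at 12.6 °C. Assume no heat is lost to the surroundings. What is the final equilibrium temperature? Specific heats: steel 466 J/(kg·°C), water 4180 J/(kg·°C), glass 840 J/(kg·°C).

Heat gained plus heat lost sum to zero:
0.23·466·(T − 101) + 0.213·4180·(T − 12.6) + 0.295·840·(T − 12.6) = 0
107.18(T − 101) + 890.34(T − 12.6) + 247.8(T − 12.6) = 0
1245.3 T = 25166
T = 25166 / 1245.3 = 20.2 °C

T_f ≈ 20.2 °C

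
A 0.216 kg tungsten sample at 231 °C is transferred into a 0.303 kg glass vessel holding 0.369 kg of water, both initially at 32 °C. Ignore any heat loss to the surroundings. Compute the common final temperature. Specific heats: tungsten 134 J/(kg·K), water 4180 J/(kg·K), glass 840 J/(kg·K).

Taking heat into each body as positive, Σ m c ΔT = 0:
0.216×134×(T − 231) + 0.369×4180×(T − 32) + 0.303×840×(T − 32) = 0
(28.94 + 1542.4 + 254.52) T = 28.94×231 + 1542.4×32 + 254.52×32
T = 64188 / 1825.9 = 35.2 °C

T_f ≈ 35.2 °C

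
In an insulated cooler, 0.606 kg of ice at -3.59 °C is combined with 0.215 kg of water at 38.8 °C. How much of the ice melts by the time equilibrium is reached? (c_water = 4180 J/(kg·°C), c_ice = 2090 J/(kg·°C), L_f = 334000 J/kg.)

Water can give up m c ΔT = 0.215·4180·38.8 = 34870 J before reaching 0 °C.
Warming the ice to 0 °C takes 0.606·2090·3.59 = 4546.9 J, leaving 30323 J for melting.
Melting all 0.606 kg of ice would need 0.606·334000 = 202404 J.
Since 30323 < 202404 J, not all the ice melts; equilibrium is at 0 °C.
Mass melted = 30323/334000 ≈ 0.09079 kg.

m_melted ≈ 0.0908 kg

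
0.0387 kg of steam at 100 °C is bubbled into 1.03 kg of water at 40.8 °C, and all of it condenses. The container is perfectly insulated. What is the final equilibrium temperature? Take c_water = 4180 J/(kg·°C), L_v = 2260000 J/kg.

Sum of m c ΔT and latent-heat terms is zero:
latent heat released on condensation: 0.0387×2260000 = 87462; condensate cools 100→T: 0.0387×4180×(T − 100) = 161.77(T − 100); original water: 4305.4(T − 40.8)
4467.2 T = 87462 + 16177 + 175660 = 279299
T ≈ 62.52 °C (< 100 °C, so full condensation is consistent).

T_f ≈ 62.5 °C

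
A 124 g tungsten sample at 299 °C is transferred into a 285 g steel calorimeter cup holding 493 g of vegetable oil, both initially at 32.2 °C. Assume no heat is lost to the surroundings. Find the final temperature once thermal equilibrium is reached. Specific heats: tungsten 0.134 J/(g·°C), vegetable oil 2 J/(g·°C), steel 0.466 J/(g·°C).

T_f is the heat-capacity-weighted average of the initial temperatures:
T_f = (16.62·299 + 986·32.2 + 132.81·32.2) / (16.62 + 986 + 132.81)
    = 40994 / 1135.4 ≈ 36.10 °C

T_f ≈ 36.1 °C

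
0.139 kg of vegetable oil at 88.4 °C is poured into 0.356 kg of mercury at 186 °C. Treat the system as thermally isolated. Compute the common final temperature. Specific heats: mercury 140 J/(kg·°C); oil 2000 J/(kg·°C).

T_f ≈ 103.2 °C

|Q_mercury| = |Q_oil|:
0.356×140×(186 − T) = 0.139×2000×(T − 88.4)
49.84(186 − T) = 278(T − 88.4)
327.84 T = 33845  ⇒  T ≈ 103.24 °C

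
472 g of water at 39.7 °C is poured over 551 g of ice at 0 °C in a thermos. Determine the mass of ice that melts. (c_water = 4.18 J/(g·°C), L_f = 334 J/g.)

Heat available from the water dropping to 0 °C: 472×4.18×39.7 = 78327 J.
Melting all 551 g of ice would need 551×334 = 184034 J.
That's not enough to melt it all — equilibrium is at 0 °C with ice remaining.
m_melt = 78327 / L_f = 234.5 g.

m_melted ≈ 235 g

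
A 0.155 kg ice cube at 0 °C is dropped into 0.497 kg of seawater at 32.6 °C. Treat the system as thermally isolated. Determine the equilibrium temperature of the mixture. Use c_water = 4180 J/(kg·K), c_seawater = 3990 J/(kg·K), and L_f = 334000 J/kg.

T_f ≈ 4.9 °C

Energy balance with sensible and latent terms:
fusion: m_ice L_f = 0.155·334000 = 51770
  warm the meltwater: 647.9 T
  seawater cools: 0.497·3990·(T − 32.6) = 1983(T − 32.6)
2630.9 T = 64647 − 51770 = 12877
T ≈ 4.89 °C (positive, so assuming full melt was valid).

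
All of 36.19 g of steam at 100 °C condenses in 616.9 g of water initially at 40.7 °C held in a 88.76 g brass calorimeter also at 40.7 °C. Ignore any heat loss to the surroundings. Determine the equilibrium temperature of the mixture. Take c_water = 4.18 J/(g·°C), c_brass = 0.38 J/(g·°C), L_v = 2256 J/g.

Net heat exchanged in the isolated system is zero:
steam→water at 100 °C releases m L_v = 36.19×2256 = 81645
  condensate cools 100→T: 36.19×4.18×(T − 100) = 151.27(T − 100)
  water warms: 616.9×4.18×(T − 40.7) = 2578.6(T − 40.7)
  brass cup: 88.76×0.38×(T − 40.7) = 33.73(T − 40.7)
2763.6 T = 81645 + 15127 + 106323 = 203096
T ≈ 73.49 °C (< 100 °C, so full condensation is consistent).

T_f ≈ 73.5 °C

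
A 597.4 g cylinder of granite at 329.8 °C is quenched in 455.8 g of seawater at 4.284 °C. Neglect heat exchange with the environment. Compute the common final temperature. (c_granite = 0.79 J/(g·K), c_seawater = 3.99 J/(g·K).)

T_f ≈ 71.4 °C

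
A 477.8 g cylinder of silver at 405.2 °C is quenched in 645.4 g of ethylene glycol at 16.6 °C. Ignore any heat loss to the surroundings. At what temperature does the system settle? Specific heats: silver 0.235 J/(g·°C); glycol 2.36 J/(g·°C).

T_f ≈ 43.3 °C

With ΣQ=0 the equilibrium temperature is the m·c-weighted mean:
T_f = (112.28·405.2 + 1523.1·16.6) / (112.28 + 1523.1)
    = 70781 / 1635.4 ≈ 43.28 °C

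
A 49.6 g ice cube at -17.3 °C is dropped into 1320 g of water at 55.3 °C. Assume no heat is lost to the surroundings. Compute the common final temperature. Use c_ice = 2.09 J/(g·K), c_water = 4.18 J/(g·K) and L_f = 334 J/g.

Setting the total heat transfer to zero:
ice -17.3→0 °C: 49.6×2.09×17.3 = 1793.4; fusion: m_ice L_f = 49.6×334 = 16566; meltwater 0→T: 49.6×4.18×T = 207.33 T; water cools: 1320×4.18×(T − 55.3) = 5517.6(T − 55.3)
5724.9 T = 305123 − 18360 = 286763
T ≈ 50.09 °C — above 0 °C, consistent with complete melting.

T_f ≈ 50.1 °C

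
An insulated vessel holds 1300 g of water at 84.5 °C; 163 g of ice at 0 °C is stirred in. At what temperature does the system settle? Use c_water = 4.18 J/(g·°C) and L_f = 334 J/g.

Taking heat into each body as positive, Σ m c ΔT = 0:
fusion: m_ice L_f = 163×334 = 54442; meltwater 0→T: 163×4.18×T = 681.34 T; water: 5434(T − 84.5)
6115.3 T = 459173 − 54442 = 404731
T ≈ 66.18 °C (positive, so assuming full melt was valid).

T_f ≈ 66.2 °C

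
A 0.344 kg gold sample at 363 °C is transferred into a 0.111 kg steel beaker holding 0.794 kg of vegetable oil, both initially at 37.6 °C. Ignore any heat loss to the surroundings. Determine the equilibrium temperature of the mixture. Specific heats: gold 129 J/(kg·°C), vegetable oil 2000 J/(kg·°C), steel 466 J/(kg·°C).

T_f ≈ 46.2 °C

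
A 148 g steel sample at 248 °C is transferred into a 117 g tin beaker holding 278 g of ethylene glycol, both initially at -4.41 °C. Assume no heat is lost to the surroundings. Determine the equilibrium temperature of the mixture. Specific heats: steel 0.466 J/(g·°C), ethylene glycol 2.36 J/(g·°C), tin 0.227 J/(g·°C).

Heat gained plus heat lost sum to zero:
148*0.466*(T − 248) + 278*2.36*(T − (-4.41)) + 117*0.227*(T − (-4.41)) = 0
68.97(T − 248) + 656.08(T − (-4.41)) + 26.56(T − (-4.41)) = 0
751.61 T = 14094
T ≈ 18.75 °C

T_f ≈ 18.8 °C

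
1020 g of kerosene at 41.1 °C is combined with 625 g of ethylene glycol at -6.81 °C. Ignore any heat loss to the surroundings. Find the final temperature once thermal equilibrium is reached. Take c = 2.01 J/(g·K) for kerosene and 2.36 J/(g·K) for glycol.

|Q_kerosene| = |Q_glycol|:
1020*2.01*(41.1 − T) = 625*2.36*(T − (-6.81))
2050.2(41.1 − T) = 1475(T − (-6.81))
3525.2 T = 74218  ⇒  T ≈ 21.05 °C

T_f ≈ 21.1 °C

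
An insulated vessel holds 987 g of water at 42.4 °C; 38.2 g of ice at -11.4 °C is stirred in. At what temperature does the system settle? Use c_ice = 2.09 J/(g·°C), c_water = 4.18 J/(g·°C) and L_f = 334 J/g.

Let T be the final temperature. ΣQ_i = 0:
warm ice to 0 °C: 38.2·2.09·(0 − (-11.4)) = 910.15; melt ice: 38.2·334 = 12759; meltwater 0→T: 38.2·4.18·T = 159.68 T; water: 4125.7(T − 42.4)
4285.3 T = 174928 − 13669 = 161259
T ≈ 37.63 °C. Since T > 0 °C, the all-ice-melts assumption holds.

T_f ≈ 37.6 °C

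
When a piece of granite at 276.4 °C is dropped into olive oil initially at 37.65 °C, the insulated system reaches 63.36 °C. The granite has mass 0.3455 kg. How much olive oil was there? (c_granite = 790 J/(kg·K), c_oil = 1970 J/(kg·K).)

m ≈ 1.15 kg

Energy conservation, ΣQ = 0:
0.3455×790×(63.36 − 276.4) + m×1970×(63.36 − 37.65) = 0
50649 m = 58148
m = 58148/50649 ≈ 1.148 kg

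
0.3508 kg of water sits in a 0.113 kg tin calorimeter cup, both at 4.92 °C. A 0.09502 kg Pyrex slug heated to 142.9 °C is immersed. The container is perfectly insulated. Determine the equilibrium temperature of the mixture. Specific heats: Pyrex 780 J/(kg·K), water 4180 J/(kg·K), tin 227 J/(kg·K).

T_f ≈ 11.4 °C

Net heat exchanged in the isolated system is zero:
0.09502×780×(T − 142.9) + 0.3508×4180×(T − 4.92) + 0.113×227×(T − 4.92) = 0
(74.12 + 1466.3 + 25.65) T = 74.12×142.9 + 1466.3×4.92 + 25.65×4.92
T = 17932 / 1566.1 = 11.4 °C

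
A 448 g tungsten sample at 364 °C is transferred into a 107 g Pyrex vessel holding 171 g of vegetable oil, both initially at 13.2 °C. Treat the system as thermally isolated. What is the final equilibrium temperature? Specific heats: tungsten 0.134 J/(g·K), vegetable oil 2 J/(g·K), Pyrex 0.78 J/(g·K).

T_f ≈ 56.6 °C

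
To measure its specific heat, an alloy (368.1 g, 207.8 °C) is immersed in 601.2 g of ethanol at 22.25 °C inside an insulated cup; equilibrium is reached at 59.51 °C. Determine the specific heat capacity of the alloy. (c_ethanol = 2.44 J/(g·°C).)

c ≈ 1 J/(g·°C)

Taking heat into each body as positive, Σ m c ΔT = 0:
368.1·c·(59.51 − 207.8) + 601.2·2.44·(59.51 − 22.25) = 0
-54586 c = -54658
c = -54658/-54586 ≈ 1.001 J/(g·°C)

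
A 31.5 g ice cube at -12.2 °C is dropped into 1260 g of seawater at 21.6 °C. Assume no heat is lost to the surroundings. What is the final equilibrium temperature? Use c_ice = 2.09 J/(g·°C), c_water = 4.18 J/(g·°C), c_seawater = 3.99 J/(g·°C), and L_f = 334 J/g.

T_f ≈ 18.9 °C

Let T be the final temperature. ΣQ_i = 0:
ice -12.2→0 °C: 31.5×2.09×12.2 = 803.19
  latent heat to melt: 31.5×334 = 10521
  meltwater 0→T: 31.5×4.18×T = 131.67 T
  seawater: 5027.4(T − 21.6)
5159.1 T = 108592 − 11324 = 97268
T ≈ 18.85 °C — above 0 °C, consistent with complete melting.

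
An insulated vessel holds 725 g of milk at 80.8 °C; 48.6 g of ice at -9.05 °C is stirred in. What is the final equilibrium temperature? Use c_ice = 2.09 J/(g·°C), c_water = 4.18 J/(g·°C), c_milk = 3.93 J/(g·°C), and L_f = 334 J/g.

Conservation of energy gives ΣQ = 0:
warm ice to 0 °C: 48.6·2.09·(0 − (-9.05)) = 919.24
  melt ice: 48.6·334 = 16232
  warm the meltwater: 203.15 T
  milk cools: 725·3.93·(T − 80.8) = 2849.2(T − 80.8)
3052.4 T = 230219 − 17152 = 213068
T ≈ 69.80 °C — above 0 °C, consistent with complete melting.

T_f ≈ 69.8 °C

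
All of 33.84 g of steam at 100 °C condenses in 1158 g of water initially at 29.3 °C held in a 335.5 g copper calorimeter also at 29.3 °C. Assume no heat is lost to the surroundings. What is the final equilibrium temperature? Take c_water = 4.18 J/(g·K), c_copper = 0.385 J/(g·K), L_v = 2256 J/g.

Taking heat into each body as positive, Σ m c ΔT = 0:
condense steam: −33.84×2256 = −76343; condensed water 100 °C→T: 141.45(T − 100); original water: 4840.4(T − 29.3); cup: 129.17(T − 29.3)
5111.1 T = 76343 + 14145 + 145609 = 236098
T ≈ 46.19 °C (< 100 °C, so full condensation is consistent).

T_f ≈ 46.2 °C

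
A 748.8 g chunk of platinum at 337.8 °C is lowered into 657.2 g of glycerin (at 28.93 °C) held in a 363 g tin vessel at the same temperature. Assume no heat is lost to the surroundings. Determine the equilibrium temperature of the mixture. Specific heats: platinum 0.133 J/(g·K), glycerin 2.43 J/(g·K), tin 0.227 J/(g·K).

Let T be the final temperature. ΣQ_i = 0:
748.8·0.133·(T − 337.8) + 657.2·2.43·(T − 28.93) + 363·0.227·(T − 28.93) = 0
99.59(T − 337.8) + 1597(T − 28.93) + 82.4(T − 28.93) = 0
(99.59 + 1597 + 82.4) T = 99.59·337.8 + 1597·28.93 + 82.4·28.93
T ≈ 46.22 °C

T_f ≈ 46.2 °C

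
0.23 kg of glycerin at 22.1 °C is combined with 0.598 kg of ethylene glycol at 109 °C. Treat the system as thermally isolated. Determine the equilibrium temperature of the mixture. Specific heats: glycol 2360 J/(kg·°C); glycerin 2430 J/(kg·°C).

T_f = Σ m_i c_i T_i / Σ m_i c_i:
T_f = (1411.3*109 + 558.9*22.1) / (1411.3 + 558.9)
    = 166181 / 1970.2 ≈ 84.35 °C

T_f ≈ 84.3 °C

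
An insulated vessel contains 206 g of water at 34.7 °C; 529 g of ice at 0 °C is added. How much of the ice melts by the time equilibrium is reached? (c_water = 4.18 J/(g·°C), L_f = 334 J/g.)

Heat available from the water dropping to 0 °C: 206·4.18·34.7 = 29879 J.
Fully melting the ice requires m_ice L_f = 529·334 = 176686 J.
Since 29879 < 176686 J, not all the ice melts; equilibrium is at 0 °C.
Mass melted = 29879/334 ≈ 89.46 g.

m_melted ≈ 89.5 g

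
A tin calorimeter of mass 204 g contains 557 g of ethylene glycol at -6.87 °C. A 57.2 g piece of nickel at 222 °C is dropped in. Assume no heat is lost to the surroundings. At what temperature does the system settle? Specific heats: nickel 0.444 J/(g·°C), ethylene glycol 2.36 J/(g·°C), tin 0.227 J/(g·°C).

T_f ≈ -2.7 °C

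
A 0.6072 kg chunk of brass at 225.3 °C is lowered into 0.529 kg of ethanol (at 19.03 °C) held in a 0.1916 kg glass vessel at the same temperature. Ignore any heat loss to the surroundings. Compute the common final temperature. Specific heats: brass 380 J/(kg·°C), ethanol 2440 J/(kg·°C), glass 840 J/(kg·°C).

T_f ≈ 47.3 °C

With ΣQ=0 the equilibrium temperature is the m·c-weighted mean:
T_f = (230.74*225.3 + 1290.8*19.03 + 160.94*19.03) / (230.74 + 1290.8 + 160.94)
    = 79611 / 1682.4 ≈ 47.32 °C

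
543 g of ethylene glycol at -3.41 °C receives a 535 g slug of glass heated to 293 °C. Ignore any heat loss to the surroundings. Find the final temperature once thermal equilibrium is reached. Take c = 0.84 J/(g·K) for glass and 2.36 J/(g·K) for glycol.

T_f ≈ 73.5 °C

Taking heat into each body as positive, Σ m c ΔT = 0:
535×0.84×(T − 293) + 543×2.36×(T − (-3.41)) = 0
449.4(T − 293) + 1281.5(T − (-3.41)) = 0
(449.4 + 1281.5) T = 449.4×293 + 1281.5×(-3.41)
T ≈ 73.55 °C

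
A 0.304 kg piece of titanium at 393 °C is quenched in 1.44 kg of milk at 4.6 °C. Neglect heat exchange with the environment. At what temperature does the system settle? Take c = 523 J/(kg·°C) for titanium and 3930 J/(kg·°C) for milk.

T_f ≈ 15.2 °C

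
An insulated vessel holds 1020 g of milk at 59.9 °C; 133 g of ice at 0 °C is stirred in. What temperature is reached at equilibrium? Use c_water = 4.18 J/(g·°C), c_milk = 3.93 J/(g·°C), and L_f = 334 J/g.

T_f ≈ 42.9 °C

Net heat exchanged in the isolated system is zero:
latent heat to melt: 133·334 = 44422
  meltwater 0→T: 133·4.18·T = 555.94 T
  milk cools: 1020·3.93·(T − 59.9) = 4008.6(T − 59.9)
4564.5 T = 240115 − 44422 = 195693
T ≈ 42.87 °C (positive, so assuming full melt was valid).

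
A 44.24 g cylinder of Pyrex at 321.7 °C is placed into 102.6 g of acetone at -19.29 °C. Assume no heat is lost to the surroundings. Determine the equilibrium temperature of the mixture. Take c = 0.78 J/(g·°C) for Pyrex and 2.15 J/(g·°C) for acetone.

T_f ≈ 26.8 °C

Let T be the final temperature. ΣQ_i = 0:
44.24*0.78*(T − 321.7) + 102.6*2.15*(T − (-19.29)) = 0
34.51(T − 321.7) + 220.59(T − (-19.29)) = 0
(34.51 + 220.59) T = 34.51*321.7 + 220.59*(-19.29)
T = 6845.8 / 255.1 = 26.8 °C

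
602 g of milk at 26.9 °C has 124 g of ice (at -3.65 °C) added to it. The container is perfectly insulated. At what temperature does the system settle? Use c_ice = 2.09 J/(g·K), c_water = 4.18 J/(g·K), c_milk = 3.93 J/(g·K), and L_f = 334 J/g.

T_f ≈ 7.4 °C

Net heat exchanged in the isolated system is zero:
ice -3.65→0 °C: 124×2.09×3.65 = 945.93
  fusion: m_ice L_f = 124×334 = 41416
  warm the meltwater: 518.32 T
  milk: 2365.9(T − 26.9)
2884.2 T = 63642 − 42362 = 21280
T ≈ 7.38 °C (positive, so assuming full melt was valid).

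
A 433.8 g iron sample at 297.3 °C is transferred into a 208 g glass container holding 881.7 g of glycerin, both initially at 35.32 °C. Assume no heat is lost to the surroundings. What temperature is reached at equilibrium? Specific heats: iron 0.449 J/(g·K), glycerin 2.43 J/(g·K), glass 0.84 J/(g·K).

T_f ≈ 55.6 °C

Setting the total heat transfer to zero:
433.8·0.449·(T − 297.3) + 881.7·2.43·(T − 35.32) + 208·0.84·(T − 35.32) = 0
194.78(T − 297.3) + 2142.5(T − 35.32) + 174.72(T − 35.32) = 0
(194.78 + 2142.5 + 174.72) T = 194.78·297.3 + 2142.5·35.32 + 174.72·35.32
T ≈ 55.63 °C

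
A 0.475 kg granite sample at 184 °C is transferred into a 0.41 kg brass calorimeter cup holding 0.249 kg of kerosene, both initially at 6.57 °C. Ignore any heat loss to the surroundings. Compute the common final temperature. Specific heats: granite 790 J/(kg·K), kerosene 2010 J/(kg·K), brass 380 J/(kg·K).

Conservation of energy gives ΣQ = 0:
0.475·790·(T − 184) + 0.249·2010·(T − 6.57) + 0.41·380·(T − 6.57) = 0
375.25(T − 184) + 500.49(T − 6.57) + 155.8(T − 6.57) = 0
1031.5 T = 73358
T = 73358 / 1031.5 = 71.1 °C

T_f ≈ 71.1 °C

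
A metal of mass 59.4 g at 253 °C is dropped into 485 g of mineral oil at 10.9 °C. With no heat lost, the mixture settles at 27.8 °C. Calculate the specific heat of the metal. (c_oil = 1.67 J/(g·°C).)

m_s c (T_s − T_f) = m_oil c_oil (T_f − T_0):
59.4×c×(253 − 27.8) = 485×1.67×(27.8 − 10.9)
13377 c = 13688  ⇒  c ≈ 1.023 J/(g·°C)

c ≈ 1.02 J/(g·°C)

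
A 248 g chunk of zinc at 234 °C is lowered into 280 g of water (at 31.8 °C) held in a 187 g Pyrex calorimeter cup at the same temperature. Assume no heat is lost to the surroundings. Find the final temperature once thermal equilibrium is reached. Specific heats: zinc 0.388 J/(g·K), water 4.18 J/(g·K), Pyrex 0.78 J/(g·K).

T_f ≈ 45.6 °C

With ΣQ=0 the equilibrium temperature is the m·c-weighted mean:
T_f = (96.22*234 + 1170.4*31.8 + 145.86*31.8) / (96.22 + 1170.4 + 145.86)
    = 64373 / 1412.5 ≈ 45.57 °C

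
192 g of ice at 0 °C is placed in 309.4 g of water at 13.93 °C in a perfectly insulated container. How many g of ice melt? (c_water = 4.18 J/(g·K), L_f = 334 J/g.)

m_melted ≈ 53.9 g

Heat available from the water dropping to 0 °C: 309.4×4.18×13.93 = 18016 J.
Melting all 192 g of ice would need 192×334 = 64128 J.
That's not enough to melt it all — equilibrium is at 0 °C with ice remaining.
m_melted×334 = 18016  ⇒  m_melted ≈ 53.94 g.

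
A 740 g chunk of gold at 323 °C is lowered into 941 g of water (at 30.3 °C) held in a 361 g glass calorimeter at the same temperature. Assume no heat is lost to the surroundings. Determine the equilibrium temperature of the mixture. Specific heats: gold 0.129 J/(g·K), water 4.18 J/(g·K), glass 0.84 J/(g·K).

T_f ≈ 36.7 °C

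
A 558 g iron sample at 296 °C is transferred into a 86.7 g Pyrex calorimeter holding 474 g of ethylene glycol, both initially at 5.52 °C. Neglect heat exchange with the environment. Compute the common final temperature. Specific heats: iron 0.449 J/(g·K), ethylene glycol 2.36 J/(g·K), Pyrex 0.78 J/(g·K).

Taking heat into each body as positive, Σ m c ΔT = 0:
558×0.449×(T − 296) + 474×2.36×(T − 5.52) + 86.7×0.78×(T − 5.52) = 0
250.54(T − 296) + 1118.6(T − 5.52) + 67.63(T − 5.52) = 0
1436.8 T = 80709
T ≈ 56.17 °C

T_f ≈ 56.2 °C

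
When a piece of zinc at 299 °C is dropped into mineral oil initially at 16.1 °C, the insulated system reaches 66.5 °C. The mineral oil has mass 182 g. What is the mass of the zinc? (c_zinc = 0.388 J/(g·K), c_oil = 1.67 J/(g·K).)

Let T be the final temperature. ΣQ_i = 0:
m·0.388·(66.5 − 299) + 182·1.67·(66.5 − 16.1) = 0
-90.21 m = -15319
m = -15319/-90.21 ≈ 169.8 g

m ≈ 170 g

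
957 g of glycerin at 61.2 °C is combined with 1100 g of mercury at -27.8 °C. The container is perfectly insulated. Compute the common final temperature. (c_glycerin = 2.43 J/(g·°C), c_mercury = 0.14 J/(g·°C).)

T_f = Σ m_i c_i T_i / Σ m_i c_i:
T_f = (2325.5×61.2 + 154×(-27.8)) / (2325.5 + 154)
    = 138040 / 2479.5 ≈ 55.67 °C

T_f ≈ 55.7 °C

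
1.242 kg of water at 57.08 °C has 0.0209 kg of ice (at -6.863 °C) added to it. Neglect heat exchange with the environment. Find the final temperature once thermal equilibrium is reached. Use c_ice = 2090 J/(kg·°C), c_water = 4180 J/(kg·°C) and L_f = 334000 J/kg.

T_f ≈ 54.8 °C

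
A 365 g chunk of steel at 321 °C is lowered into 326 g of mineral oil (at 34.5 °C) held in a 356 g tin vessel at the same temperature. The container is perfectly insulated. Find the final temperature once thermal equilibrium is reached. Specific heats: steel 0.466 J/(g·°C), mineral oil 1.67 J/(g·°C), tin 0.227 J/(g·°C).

T_f is the heat-capacity-weighted average of the initial temperatures:
T_f = (170.09*321 + 544.42*34.5 + 80.81*34.5) / (170.09 + 544.42 + 80.81)
    = 76169 / 795.32 ≈ 95.77 °C

T_f ≈ 95.8 °C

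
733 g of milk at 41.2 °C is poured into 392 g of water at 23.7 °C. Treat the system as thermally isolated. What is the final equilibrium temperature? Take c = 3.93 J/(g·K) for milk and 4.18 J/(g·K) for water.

T_f ≈ 34.9 °C

Setting the total heat transfer to zero:
733·3.93·(T − 41.2) + 392·4.18·(T − 23.7) = 0
2880.7(T − 41.2) + 1638.6(T − 23.7) = 0
4519.2 T = 157518
T = 157518 / 4519.2 = 34.9 °C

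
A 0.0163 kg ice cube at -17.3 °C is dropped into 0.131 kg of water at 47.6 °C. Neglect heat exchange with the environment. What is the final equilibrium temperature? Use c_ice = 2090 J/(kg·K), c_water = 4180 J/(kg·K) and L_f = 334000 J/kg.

Let T be the final temperature. ΣQ_i = 0:
ice -17.3→0 °C: 0.0163·2090·17.3 = 589.36
  latent heat to melt: 0.0163·334000 = 5444.2
  meltwater 0→T: 0.0163·4180·T = 68.13 T
  water: 547.58(T − 47.6)
615.71 T = 26065 − 6033.6 = 20031
T ≈ 32.53 °C (positive, so assuming full melt was valid).

T_f ≈ 32.5 °C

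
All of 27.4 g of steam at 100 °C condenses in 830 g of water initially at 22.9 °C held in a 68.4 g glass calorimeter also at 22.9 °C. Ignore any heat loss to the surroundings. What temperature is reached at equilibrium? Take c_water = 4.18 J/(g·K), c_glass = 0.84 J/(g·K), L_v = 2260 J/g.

T_f ≈ 42.3 °C

Conservation of energy gives ΣQ = 0:
steam→water at 100 °C releases m L_v = 27.4·2260 = 61924
  condensed water 100 °C→T: 114.53(T − 100)
  original water: 3469.4(T − 22.9)
  cup: 57.46(T − 22.9)
3641.4 T = 61924 + 11453 + 80765 = 154142
T ≈ 42.33 °C (< 100 °C, so full condensation is consistent).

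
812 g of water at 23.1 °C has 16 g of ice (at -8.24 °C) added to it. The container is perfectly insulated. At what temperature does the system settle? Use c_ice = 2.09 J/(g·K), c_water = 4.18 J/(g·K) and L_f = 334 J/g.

T_f ≈ 21.0 °C

Let T be the final temperature. ΣQ_i = 0:
warm ice to 0 °C: 16·2.09·(0 − (-8.24)) = 275.55
  fusion: m_ice L_f = 16·334 = 5344
  meltwater 0→T: 16·4.18·T = 66.88 T
  water cools: 812·4.18·(T − 23.1) = 3394.2(T − 23.1)
3461 T = 78405 − 5619.5 = 72786
T ≈ 21.03 °C (positive, so assuming full melt was valid).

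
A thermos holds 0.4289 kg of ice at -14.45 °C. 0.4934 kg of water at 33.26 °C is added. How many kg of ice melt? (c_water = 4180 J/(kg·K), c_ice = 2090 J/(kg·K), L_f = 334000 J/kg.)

m_melted ≈ 0.167 kg

Cooling the water to 0 °C releases 0.4934·4180·33.26 = 68596 J.
Of that, 0.4289·2090·14.45 = 12953 J goes to bring the ice to 0 °C, leaving 55643 J.
Fully melting the ice requires m_ice L_f = 0.4289·334000 = 143253 J.
Since 55643 < 143253 J, not all the ice melts; equilibrium is at 0 °C.
Mass melted = 55643/334000 ≈ 0.1666 kg.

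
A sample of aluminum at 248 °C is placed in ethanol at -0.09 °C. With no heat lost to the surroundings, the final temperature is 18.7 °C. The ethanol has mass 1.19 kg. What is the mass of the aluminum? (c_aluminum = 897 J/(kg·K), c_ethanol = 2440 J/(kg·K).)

m ≈ 0.265 kg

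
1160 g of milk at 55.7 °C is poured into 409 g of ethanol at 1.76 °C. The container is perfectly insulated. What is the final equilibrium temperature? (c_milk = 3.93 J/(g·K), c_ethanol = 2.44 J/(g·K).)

T_f = Σ m_i c_i T_i / Σ m_i c_i:
T_f = (4558.8×55.7 + 997.96×1.76) / (4558.8 + 997.96)
    = 255682 / 5556.8 ≈ 46.01 °C

T_f ≈ 46.0 °C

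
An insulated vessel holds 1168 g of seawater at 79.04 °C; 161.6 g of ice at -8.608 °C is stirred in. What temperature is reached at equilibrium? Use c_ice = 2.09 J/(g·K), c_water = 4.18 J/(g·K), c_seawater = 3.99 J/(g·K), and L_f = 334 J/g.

Let T be the final temperature. ΣQ_i = 0:
ice -8.608→0 °C: 161.6×2.09×8.608 = 2907.3
  latent heat to melt: 161.6×334 = 53974
  warm the meltwater: 675.49 T
  seawater: 4660.3(T − 79.04)
5335.8 T = 368352 − 56882 = 311470
T ≈ 58.37 °C (positive, so assuming full melt was valid).

T_f ≈ 58.4 °C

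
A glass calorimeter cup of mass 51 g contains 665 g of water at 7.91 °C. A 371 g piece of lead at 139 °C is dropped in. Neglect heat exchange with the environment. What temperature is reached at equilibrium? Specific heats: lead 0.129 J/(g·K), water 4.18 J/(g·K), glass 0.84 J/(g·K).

Net heat exchanged in the isolated system is zero:
371*0.129*(T − 139) + 665*4.18*(T − 7.91) + 51*0.84*(T − 7.91) = 0
47.86(T − 139) + 2779.7(T − 7.91) + 42.84(T − 7.91) = 0
(47.86 + 2779.7 + 42.84) T = 47.86*139 + 2779.7*7.91 + 42.84*7.91
T = 28979/2870.4 ≈ 10.10 °C

T_f ≈ 10.1 °C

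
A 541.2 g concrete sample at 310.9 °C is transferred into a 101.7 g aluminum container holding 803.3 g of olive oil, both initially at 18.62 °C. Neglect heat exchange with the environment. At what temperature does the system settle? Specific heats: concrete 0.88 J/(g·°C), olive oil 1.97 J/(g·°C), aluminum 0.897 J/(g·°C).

Let T be the final temperature. ΣQ_i = 0:
541.2*0.88*(T − 310.9) + 803.3*1.97*(T − 18.62) + 101.7*0.897*(T − 18.62) = 0
2150 T = 179233
T = 179233 / 2150 = 83.4 °C

T_f ≈ 83.4 °C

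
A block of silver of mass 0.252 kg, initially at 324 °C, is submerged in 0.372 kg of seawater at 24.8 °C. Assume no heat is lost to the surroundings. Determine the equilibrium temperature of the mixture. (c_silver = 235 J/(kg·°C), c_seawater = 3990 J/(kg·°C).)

Set heat shed by the hot body equal to heat absorbed by the cold body:
0.252·235·(324 − T) = 0.372·3990·(T − 24.8)
59.22(324 − T) = 1484.3(T − 24.8)
1543.5 T = 55997  ⇒  T ≈ 36.28 °C

T_f ≈ 36.3 °C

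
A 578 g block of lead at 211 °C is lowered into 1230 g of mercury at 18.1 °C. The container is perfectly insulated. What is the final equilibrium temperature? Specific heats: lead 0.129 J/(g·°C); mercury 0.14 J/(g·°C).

Energy conservation, ΣQ = 0:
578*0.129*(T − 211) + 1230*0.14*(T − 18.1) = 0
246.76 T = 18849
T = 18849/246.76 ≈ 76.39 °C

T_f ≈ 76.4 °C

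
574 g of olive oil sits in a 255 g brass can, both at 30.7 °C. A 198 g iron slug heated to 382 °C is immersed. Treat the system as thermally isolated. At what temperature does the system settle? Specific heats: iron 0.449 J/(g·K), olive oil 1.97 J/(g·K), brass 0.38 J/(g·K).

T_f ≈ 54.4 °C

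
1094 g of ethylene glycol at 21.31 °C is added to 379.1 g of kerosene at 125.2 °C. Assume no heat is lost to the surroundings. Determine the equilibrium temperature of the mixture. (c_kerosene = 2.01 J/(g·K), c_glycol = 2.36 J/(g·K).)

Heat lost by the kerosene equals heat gained by the glycol:
379.1×2.01×(125.2 − T) = 1094×2.36×(T − 21.31)
761.99(125.2 − T) = 2581.8(T − 21.31)
3343.8 T = 150420  ⇒  T ≈ 44.98 °C

T_f ≈ 45.0 °C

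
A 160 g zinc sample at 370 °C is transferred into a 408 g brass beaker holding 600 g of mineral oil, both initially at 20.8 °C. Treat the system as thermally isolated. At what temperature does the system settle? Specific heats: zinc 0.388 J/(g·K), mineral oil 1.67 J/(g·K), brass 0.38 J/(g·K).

Conservation of energy gives ΣQ = 0:
160*0.388*(T − 370) + 600*1.67*(T − 20.8) + 408*0.38*(T − 20.8) = 0
(62.08 + 1002 + 155.04) T = 62.08*370 + 1002*20.8 + 155.04*20.8
T = 47036 / 1219.1 = 38.6 °C

T_f ≈ 38.6 °C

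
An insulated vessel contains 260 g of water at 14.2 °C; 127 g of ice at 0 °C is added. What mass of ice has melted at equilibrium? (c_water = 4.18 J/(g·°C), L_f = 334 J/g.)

m_melted ≈ 46.2 g

Heat available from the water dropping to 0 °C: 260×4.18×14.2 = 15433 J.
Melting all 127 g of ice would need 127×334 = 42418 J.
Since 15433 < 42418 J, not all the ice melts; equilibrium is at 0 °C.
m_melt = 15433 / L_f = 46.21 g.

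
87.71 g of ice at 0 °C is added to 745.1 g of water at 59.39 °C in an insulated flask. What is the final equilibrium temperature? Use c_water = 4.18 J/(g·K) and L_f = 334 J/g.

T_f ≈ 44.7 °C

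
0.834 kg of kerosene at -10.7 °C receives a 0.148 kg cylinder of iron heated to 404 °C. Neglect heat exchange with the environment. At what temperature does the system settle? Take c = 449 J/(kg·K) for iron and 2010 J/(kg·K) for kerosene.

T_f ≈ 5.1 °C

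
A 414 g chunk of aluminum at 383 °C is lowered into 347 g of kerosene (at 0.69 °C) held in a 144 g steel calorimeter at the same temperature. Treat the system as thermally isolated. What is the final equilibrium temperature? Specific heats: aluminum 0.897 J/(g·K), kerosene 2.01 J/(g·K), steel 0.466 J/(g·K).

T_f ≈ 125.7 °C

Setting the total heat transfer to zero:
414×0.897×(T − 383) + 347×2.01×(T − 0.69) + 144×0.466×(T − 0.69) = 0
371.36(T − 383) + 697.47(T − 0.69) + 67.1(T − 0.69) = 0
(371.36 + 697.47 + 67.1) T = 371.36×383 + 697.47×0.69 + 67.1×0.69
T = 142758 / 1135.9 = 126 °C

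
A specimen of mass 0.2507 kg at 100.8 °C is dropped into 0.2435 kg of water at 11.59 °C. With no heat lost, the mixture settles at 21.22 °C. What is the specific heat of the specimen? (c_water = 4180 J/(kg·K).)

c ≈ 491 J/(kg·K)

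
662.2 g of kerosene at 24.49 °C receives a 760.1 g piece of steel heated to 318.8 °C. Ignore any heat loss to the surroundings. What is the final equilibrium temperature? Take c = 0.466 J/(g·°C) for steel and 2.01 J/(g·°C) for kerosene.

T_f ≈ 86.3 °C

Heat lost by the steel equals heat gained by the kerosene:
760.1·0.466·(318.8 − T) = 662.2·2.01·(T − 24.49)
354.21(318.8 − T) = 1331(T − 24.49)
1685.2 T = 145518  ⇒  T ≈ 86.35 °C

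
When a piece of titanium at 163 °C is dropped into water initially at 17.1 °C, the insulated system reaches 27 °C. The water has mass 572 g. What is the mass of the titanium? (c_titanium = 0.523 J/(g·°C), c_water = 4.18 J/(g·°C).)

Heat lost by the titanium = heat gained by the water:
m×0.523×(163 − 27) = 572×4.18×(27 − 17.1)
71.13 m = 23671  ⇒  m ≈ 332.8 g

m ≈ 333 g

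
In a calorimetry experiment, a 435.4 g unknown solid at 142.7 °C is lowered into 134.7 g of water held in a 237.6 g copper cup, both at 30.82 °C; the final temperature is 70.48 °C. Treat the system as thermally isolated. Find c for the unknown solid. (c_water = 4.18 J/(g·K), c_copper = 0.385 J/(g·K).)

c ≈ 0.826 J/(g·K)

Let T be the final temperature. ΣQ_i = 0:
435.4×c×(70.48 − 142.7) + 134.7×4.18×(70.48 − 30.82) + 237.6×0.385×(70.48 − 30.82) = 0
-31445 c = -25958
c = -25958/-31445 ≈ 0.8255 J/(g·K)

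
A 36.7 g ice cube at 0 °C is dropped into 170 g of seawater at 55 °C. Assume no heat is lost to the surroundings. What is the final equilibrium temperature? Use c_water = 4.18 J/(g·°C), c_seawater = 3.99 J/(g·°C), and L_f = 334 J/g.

T_f ≈ 30.1 °C

Energy conservation, ΣQ = 0:
melt ice: 36.7·334 = 12258; meltwater 0→T: 36.7·4.18·T = 153.41 T; seawater: 678.3(T − 55)
831.71 T = 37307 − 12258 = 25049
T ≈ 30.12 °C (positive, so assuming full melt was valid).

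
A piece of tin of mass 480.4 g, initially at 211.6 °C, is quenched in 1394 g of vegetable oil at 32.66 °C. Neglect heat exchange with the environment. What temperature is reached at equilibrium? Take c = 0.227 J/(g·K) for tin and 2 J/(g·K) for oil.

T_f ≈ 39.4 °C

Set heat shed by the hot body equal to heat absorbed by the cold body:
480.4×0.227×(211.6 − T) = 1394×2×(T − 32.66)
109.05(211.6 − T) = 2788(T − 32.66)
2897.1 T = 114131  ⇒  T ≈ 39.40 °C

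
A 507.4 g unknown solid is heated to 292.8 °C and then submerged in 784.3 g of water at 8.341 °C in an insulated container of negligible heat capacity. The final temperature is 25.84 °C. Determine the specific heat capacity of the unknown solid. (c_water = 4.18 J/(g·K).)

Energy conservation, ΣQ = 0:
507.4·c·(25.84 − 292.8) + 784.3·4.18·(25.84 − 8.341) = 0
-135456 c = -57368
c = -57368/-135456 ≈ 0.4235 J/(g·K)

c ≈ 0.424 J/(g·K)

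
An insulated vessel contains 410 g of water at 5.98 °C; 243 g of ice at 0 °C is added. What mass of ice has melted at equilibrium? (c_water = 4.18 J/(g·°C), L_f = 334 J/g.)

m_melted ≈ 30.7 g

Heat available from the water dropping to 0 °C: 410·4.18·5.98 = 10249 J.
Fully melting the ice requires m_ice L_f = 243·334 = 81162 J.
Since 10249 < 81162 J, not all the ice melts; equilibrium is at 0 °C.
m_melt = 10249 / L_f = 30.68 g.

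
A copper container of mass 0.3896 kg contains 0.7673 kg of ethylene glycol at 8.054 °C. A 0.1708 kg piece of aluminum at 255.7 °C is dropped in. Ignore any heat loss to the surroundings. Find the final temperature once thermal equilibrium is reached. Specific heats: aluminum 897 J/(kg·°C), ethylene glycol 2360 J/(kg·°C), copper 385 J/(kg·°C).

T_f ≈ 26.0 °C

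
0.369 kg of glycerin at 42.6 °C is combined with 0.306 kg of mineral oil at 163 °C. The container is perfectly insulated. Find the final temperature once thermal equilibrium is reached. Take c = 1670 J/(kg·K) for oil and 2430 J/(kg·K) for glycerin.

T_f is the heat-capacity-weighted average of the initial temperatures:
T_f = (511.02*163 + 896.67*42.6) / (511.02 + 896.67)
    = 121494 / 1407.7 ≈ 86.31 °C

T_f ≈ 86.3 °C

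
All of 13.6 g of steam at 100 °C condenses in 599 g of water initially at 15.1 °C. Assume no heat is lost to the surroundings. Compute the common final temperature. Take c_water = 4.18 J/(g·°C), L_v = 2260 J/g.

T_f ≈ 29.0 °C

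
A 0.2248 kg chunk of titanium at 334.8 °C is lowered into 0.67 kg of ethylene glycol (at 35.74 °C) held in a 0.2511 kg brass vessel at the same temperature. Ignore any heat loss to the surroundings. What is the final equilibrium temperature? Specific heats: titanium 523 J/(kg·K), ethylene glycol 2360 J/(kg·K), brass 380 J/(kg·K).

T_f ≈ 55.3 °C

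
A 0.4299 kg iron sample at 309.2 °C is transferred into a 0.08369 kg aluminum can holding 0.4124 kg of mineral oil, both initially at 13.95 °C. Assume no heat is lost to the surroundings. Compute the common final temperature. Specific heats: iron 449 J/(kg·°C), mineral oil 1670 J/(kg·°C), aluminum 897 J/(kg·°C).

T_f ≈ 73.5 °C

Heat gained plus heat lost sum to zero:
0.4299×449×(T − 309.2) + 0.4124×1670×(T − 13.95) + 0.08369×897×(T − 13.95) = 0
193.03(T − 309.2) + 688.71(T − 13.95) + 75.07(T − 13.95) = 0
956.8 T = 70338
T ≈ 73.51 °C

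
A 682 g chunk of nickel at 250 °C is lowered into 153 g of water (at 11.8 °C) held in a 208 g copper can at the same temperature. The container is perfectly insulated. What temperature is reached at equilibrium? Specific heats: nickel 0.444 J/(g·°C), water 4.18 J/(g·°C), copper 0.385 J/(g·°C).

T_f ≈ 82.3 °C

Conservation of energy gives ΣQ = 0:
682·0.444·(T − 250) + 153·4.18·(T − 11.8) + 208·0.385·(T − 11.8) = 0
302.81(T − 250) + 639.54(T − 11.8) + 80.08(T − 11.8) = 0
1022.4 T = 84194
T ≈ 82.35 °C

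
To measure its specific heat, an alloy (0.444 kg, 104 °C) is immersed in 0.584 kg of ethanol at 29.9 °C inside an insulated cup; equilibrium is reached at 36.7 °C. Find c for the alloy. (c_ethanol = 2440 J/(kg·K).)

c ≈ 324 J/(kg·K)

m_s c (T_s − T_f) = m_ethanol c_ethanol (T_f − T_0):
0.444×c×(104 − 36.7) = 0.584×2440×(36.7 − 29.9)
29.88 c = 9689.7  ⇒  c ≈ 324.3 J/(kg·K)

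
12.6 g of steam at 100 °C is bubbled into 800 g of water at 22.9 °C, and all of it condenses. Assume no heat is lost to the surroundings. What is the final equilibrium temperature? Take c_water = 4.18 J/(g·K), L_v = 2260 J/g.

T_f ≈ 32.5 °C

Taking heat into each body as positive, Σ m c ΔT = 0:
condense steam: −12.6×2260 = −28476; condensate cools 100→T: 12.6×4.18×(T − 100) = 52.67(T − 100); water warms: 800×4.18×(T − 22.9) = 3344(T − 22.9)
3396.7 T = 28476 + 5266.8 + 76578 = 110320
T ≈ 32.48 °C, under the boiling point, so the assumption holds.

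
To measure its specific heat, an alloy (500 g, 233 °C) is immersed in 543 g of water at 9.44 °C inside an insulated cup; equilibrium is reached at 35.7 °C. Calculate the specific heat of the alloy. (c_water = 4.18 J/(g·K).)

c ≈ 0.604 J/(g·K)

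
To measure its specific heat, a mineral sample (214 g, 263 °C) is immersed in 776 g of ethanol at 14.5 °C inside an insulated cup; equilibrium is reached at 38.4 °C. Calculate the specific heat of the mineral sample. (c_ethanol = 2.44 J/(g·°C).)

c ≈ 0.942 J/(g·°C)

Setting the total heat transfer to zero:
214·c·(38.4 − 263) + 776·2.44·(38.4 − 14.5) = 0
-48064 c = -45253
c = -45253/-48064 ≈ 0.9415 J/(g·°C)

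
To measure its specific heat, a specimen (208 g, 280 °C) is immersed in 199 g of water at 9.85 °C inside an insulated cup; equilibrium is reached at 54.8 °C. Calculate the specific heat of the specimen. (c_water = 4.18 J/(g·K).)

Conservation of energy gives ΣQ = 0:
208·c·(54.8 − 280) + 199·4.18·(54.8 − 9.85) = 0
-46842 c = -37390
c = -37390/-46842 ≈ 0.7982 J/(g·K)

c ≈ 0.798 J/(g·K)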